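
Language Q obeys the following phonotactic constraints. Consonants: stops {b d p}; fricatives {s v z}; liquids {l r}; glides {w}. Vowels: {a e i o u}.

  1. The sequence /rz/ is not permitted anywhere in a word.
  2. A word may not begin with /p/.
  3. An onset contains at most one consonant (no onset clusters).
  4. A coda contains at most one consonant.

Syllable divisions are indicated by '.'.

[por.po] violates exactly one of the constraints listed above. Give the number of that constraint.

2

[por.po]: word begins with /p/.
This is a violation of constraint 2: "A word may not begin with /p/."
The remaining constraints (1, 3, 4) are satisfied.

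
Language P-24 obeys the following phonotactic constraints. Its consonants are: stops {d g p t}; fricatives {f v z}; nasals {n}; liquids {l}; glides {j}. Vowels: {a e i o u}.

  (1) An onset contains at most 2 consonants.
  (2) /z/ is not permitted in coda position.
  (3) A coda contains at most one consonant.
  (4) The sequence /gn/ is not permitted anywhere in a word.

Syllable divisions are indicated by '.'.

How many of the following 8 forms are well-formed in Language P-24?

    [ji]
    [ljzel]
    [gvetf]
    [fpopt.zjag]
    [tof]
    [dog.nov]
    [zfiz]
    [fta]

[ji] — σ1 onset /j/, coda /∅/ ok → well-formed
[ljzel] — violates constraint 1: syllable 1 onset /ljz/ has 3 consonants (> 2) → ill-formed
[gvetf] — violates constraint 3: syllable 1 coda /tf/ has 2 consonants (> 1) → ill-formed
[fpopt.zjag] — violates constraint 3: syllable 1 coda /pt/ has 2 consonants (> 1) → ill-formed
[tof] — σ1 onset /t/, coda /f/ ok → well-formed
[dog.nov] — violates constraint 4: contains banned sequence /gn/ → ill-formed
[zfiz] — violates constraint 2: syllable 1 coda contains /z/ → ill-formed
[fta] — σ1 onset /ft/ (2C), coda /∅/ ok → well-formed
Well-formed: [ji], [tof], [fta] → 3.

3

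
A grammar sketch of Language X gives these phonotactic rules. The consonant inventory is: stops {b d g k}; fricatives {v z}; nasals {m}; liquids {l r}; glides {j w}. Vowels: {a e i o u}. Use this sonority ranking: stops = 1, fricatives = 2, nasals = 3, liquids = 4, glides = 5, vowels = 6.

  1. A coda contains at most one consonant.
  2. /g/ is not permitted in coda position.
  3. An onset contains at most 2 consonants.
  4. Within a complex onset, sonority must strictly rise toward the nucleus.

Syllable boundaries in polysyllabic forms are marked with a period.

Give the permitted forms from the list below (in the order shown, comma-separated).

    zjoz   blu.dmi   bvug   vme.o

zjoz — σ1 onset /zj/ (2→5 rises), coda /z/ ok → permitted
blu.dmi — σ1 onset /bl/ (1→4 rises), coda /∅/ ok; σ2 onset /dm/ (1→3 rises), coda /∅/ ok → permitted
bvug — violates constraint 2: syllable 1 coda contains /g/ → not permitted
vme.o — σ1 onset /vm/ (2→3 rises), coda /∅/ ok; σ2 onset /∅/, coda /∅/ ok → permitted

zjoz, blu.dmi, vme.o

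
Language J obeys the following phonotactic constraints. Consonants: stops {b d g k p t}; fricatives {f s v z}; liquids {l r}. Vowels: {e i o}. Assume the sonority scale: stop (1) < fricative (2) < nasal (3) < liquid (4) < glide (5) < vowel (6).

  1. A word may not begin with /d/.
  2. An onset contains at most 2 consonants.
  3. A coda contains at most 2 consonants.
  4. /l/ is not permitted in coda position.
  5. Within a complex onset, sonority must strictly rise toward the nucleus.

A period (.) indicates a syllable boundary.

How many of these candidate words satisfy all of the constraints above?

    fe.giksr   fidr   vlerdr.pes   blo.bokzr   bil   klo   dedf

2

fe.giksr — violates constraint 3: syllable 2 coda /ksr/ has 3 consonants (> 2) → ill-formed
fidr — σ1 onset /f/, coda /dr/ (2C) ok → well-formed
vlerdr.pes — violates constraint 3: syllable 1 coda /rdr/ has 3 consonants (> 2) → ill-formed
blo.bokzr — violates constraint 3: syllable 2 coda /kzr/ has 3 consonants (> 2) → ill-formed
bil — violates constraint 4: syllable 1 coda contains /l/ → ill-formed
klo — σ1 onset /kl/ (1→4 rises), coda /∅/ ok → well-formed
dedf — violates constraint 1: word begins with /d/ → ill-formed
Well-formed: fidr, klo → 2.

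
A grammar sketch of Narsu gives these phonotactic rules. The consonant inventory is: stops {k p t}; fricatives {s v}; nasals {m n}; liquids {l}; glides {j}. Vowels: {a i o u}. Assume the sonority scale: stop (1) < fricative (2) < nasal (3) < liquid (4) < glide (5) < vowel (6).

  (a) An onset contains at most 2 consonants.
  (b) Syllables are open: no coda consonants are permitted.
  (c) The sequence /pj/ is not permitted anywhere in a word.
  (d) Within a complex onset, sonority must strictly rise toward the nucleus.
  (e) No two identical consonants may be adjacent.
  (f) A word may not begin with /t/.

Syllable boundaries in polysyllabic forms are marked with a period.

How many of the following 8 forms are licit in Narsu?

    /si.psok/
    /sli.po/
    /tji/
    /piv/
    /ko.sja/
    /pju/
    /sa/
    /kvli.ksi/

3

/si.psok/ — violates constraint (b): syllable 2 coda /k/ has 1 consonant (> 0) → illicit
/sli.po/ — σ1 onset /sl/ (2→4 rises), coda /∅/ ok; σ2 onset /p/, coda /∅/ ok → licit
/tji/ — violates constraint (f): word begins with /t/ → illicit
/piv/ — violates constraint (b): syllable 1 coda /v/ has 1 consonant (> 0) → illicit
/ko.sja/ — σ1 onset /k/, coda /∅/ ok; σ2 onset /sj/ (2→5 rises), coda /∅/ ok → licit
/pju/ — violates constraint (c): contains banned sequence /pj/ → illicit
/sa/ — σ1 onset /s/, coda /∅/ ok → licit
/kvli.ksi/ — violates constraint (a): syllable 1 onset /kvl/ has 3 consonants (> 2) → illicit
Licit: /sli.po/, /ko.sja/, /sa/ → 3.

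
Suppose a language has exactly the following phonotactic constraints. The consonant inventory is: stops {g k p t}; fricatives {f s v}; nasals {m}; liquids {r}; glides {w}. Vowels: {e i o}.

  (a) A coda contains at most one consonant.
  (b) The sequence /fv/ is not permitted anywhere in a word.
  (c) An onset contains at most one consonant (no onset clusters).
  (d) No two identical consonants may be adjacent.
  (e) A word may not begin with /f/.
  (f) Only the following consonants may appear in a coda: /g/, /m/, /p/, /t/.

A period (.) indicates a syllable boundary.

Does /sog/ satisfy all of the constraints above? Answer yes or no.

yes

/sog/ — σ1 onset /s/, coda /g/ ok → licit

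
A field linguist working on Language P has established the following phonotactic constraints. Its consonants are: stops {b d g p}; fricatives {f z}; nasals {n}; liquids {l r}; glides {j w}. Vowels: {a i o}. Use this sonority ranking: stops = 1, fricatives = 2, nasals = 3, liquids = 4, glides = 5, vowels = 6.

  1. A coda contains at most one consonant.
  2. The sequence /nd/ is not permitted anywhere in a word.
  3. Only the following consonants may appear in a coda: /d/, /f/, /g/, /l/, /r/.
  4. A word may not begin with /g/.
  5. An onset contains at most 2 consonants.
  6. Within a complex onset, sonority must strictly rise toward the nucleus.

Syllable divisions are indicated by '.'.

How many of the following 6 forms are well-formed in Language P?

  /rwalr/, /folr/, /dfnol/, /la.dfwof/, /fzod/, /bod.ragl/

0

/rwalr/ — violates constraint 1: syllable 1 coda /lr/ has 2 consonants (> 1) → ill-formed
/folr/ — violates constraint 1: syllable 1 coda /lr/ has 2 consonants (> 1) → ill-formed
/dfnol/ — violates constraint 5: syllable 1 onset /dfn/ has 3 consonants (> 2) → ill-formed
/la.dfwof/ — violates constraint 5: syllable 2 onset /dfw/ has 3 consonants (> 2) → ill-formed
/fzod/ — violates constraint 6: syllable 1 onset /fz/: /f/ (fricative, 2) → /z/ (fricative, 2) does not rise → ill-formed
/bod.ragl/ — violates constraint 1: syllable 2 coda /gl/ has 2 consonants (> 1) → ill-formed
No form is well-formed → 0.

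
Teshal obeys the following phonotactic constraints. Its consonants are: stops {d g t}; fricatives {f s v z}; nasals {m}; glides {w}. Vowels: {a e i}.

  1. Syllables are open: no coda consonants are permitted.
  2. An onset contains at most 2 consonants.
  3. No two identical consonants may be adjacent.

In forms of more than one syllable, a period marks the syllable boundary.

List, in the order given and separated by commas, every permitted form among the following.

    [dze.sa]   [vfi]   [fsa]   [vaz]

[dze.sa] — σ1 onset /dz/ (2C), coda /∅/ ok; σ2 onset /s/, coda /∅/ ok → permitted
[vfi] — σ1 onset /vf/ (2C), coda /∅/ ok → permitted
[fsa] — σ1 onset /fs/ (2C), coda /∅/ ok → permitted
[vaz] — violates constraint 1: syllable 1 coda /z/ has 1 consonant (> 0) → not permitted

[dze.sa], [vfi], [fsa]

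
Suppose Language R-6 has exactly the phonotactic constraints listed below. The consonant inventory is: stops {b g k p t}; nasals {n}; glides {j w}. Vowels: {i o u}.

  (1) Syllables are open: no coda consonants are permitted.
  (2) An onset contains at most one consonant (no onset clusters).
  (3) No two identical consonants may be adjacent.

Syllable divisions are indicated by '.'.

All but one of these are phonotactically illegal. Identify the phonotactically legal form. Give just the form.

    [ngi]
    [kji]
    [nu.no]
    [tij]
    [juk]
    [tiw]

[nu.no]

[ngi] — violates constraint 2: syllable 1 onset /ng/ has 2 consonants (> 1) → phonotactically illegal
[kji] — violates constraint 2: syllable 1 onset /kj/ has 2 consonants (> 1) → phonotactically illegal
[nu.no] — σ1 onset /n/, coda /∅/ ok; σ2 onset /n/, coda /∅/ ok → phonotactically legal
[tij] — violates constraint 1: syllable 1 coda /j/ has 1 consonant (> 0) → phonotactically illegal
[juk] — violates constraint 1: syllable 1 coda /k/ has 1 consonant (> 0) → phonotactically illegal
[tiw] — violates constraint 1: syllable 1 coda /w/ has 1 consonant (> 0) → phonotactically illegal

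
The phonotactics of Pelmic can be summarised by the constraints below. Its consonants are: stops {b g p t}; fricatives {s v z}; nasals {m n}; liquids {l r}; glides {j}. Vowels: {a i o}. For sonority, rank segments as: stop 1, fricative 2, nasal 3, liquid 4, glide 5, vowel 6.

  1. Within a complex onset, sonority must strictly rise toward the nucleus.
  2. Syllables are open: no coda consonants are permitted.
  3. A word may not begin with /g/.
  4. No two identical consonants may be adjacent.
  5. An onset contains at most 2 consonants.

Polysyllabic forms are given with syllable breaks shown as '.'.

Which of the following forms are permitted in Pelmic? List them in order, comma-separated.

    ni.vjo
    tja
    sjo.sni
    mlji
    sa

ni.vjo — σ1 onset /n/, coda /∅/ ok; σ2 onset /vj/ (2→5 rises), coda /∅/ ok → permitted
tja — σ1 onset /tj/ (1→5 rises), coda /∅/ ok → permitted
sjo.sni — σ1 onset /sj/ (2→5 rises), coda /∅/ ok; σ2 onset /sn/ (2→3 rises), coda /∅/ ok → permitted
mlji — violates constraint 5: syllable 1 onset /mlj/ has 3 consonants (> 2) → not permitted
sa — σ1 onset /s/, coda /∅/ ok → permitted

ni.vjo, tja, sjo.sni, sa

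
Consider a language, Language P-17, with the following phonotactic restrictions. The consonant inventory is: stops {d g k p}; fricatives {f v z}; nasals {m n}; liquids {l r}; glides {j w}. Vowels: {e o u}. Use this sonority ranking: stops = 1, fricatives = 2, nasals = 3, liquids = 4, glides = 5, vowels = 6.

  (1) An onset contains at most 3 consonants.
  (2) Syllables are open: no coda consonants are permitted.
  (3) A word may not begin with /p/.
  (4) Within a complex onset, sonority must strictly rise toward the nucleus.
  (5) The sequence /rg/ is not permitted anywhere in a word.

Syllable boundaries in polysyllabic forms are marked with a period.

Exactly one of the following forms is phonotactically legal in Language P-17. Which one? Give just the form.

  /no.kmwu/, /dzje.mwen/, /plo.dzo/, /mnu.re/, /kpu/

/no.kmwu/

/no.kmwu/ — σ1 onset /n/, coda /∅/ ok; σ2 onset /kmw/ (1→3→5 rises), coda /∅/ ok → phonotactically legal
/dzje.mwen/ — violates constraint 2: syllable 2 coda /n/ has 1 consonant (> 0) → phonotactically illegal
/plo.dzo/ — violates constraint 3: word begins with /p/ → phonotactically illegal
/mnu.re/ — violates constraint 4: syllable 1 onset /mn/: /m/ (nasal, 3) → /n/ (nasal, 3) does not rise → phonotactically illegal
/kpu/ — violates constraint 4: syllable 1 onset /kp/: /k/ (stop, 1) → /p/ (stop, 1) does not rise → phonotactically illegal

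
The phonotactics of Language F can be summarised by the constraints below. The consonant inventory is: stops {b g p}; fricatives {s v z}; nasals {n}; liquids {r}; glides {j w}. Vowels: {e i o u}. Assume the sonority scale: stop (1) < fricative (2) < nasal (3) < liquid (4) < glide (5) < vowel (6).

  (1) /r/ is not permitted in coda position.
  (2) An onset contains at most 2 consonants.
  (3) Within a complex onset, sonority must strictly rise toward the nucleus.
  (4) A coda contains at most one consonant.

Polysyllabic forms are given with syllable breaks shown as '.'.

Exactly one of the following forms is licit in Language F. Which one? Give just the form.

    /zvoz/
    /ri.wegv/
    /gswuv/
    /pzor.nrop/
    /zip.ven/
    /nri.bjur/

/zvoz/ — violates constraint 3: syllable 1 onset /zv/: /z/ (fricative, 2) → /v/ (fricative, 2) does not rise → illicit
/ri.wegv/ — violates constraint 4: syllable 2 coda /gv/ has 2 consonants (> 1) → illicit
/gswuv/ — violates constraint 2: syllable 1 onset /gsw/ has 3 consonants (> 2) → illicit
/pzor.nrop/ — violates constraint 1: syllable 1 coda contains /r/ → illicit
/zip.ven/ — σ1 onset /z/, coda /p/ ok; σ2 onset /v/, coda /n/ ok → licit
/nri.bjur/ — violates constraint 1: syllable 2 coda contains /r/ → illicit

/zip.ven/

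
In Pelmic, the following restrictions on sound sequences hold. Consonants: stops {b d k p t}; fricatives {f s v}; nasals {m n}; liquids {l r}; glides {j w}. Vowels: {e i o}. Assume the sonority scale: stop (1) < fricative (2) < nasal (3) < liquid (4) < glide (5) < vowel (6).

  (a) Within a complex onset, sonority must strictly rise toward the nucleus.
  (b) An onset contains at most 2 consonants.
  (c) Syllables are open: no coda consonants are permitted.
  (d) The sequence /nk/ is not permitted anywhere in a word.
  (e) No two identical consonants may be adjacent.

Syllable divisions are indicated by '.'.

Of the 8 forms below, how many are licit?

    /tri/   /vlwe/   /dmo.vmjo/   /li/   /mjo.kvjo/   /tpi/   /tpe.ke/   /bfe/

3

/tri/ — σ1 onset /tr/ (1→4 rises), coda /∅/ ok → licit
/vlwe/ — violates constraint (b): syllable 1 onset /vlw/ has 3 consonants (> 2) → illicit
/dmo.vmjo/ — violates constraint (b): syllable 2 onset /vmj/ has 3 consonants (> 2) → illicit
/li/ — σ1 onset /l/, coda /∅/ ok → licit
/mjo.kvjo/ — violates constraint (b): syllable 2 onset /kvj/ has 3 consonants (> 2) → illicit
/tpi/ — violates constraint (a): syllable 1 onset /tp/: /t/ (stop, 1) → /p/ (stop, 1) does not rise → illicit
/tpe.ke/ — violates constraint (a): syllable 1 onset /tp/: /t/ (stop, 1) → /p/ (stop, 1) does not rise → illicit
/bfe/ — σ1 onset /bf/ (1→2 rises), coda /∅/ ok → licit
Licit: /tri/, /li/, /bfe/ → 3.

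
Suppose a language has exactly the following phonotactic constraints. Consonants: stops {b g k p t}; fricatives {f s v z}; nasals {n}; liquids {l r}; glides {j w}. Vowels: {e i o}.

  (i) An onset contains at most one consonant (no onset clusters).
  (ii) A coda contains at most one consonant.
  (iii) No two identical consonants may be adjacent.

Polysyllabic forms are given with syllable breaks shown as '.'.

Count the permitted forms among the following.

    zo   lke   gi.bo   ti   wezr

zo — σ1 onset /z/, coda /∅/ ok → permitted
lke — violates constraint (i): syllable 1 onset /lk/ has 2 consonants (> 1) → not permitted
gi.bo — σ1 onset /g/, coda /∅/ ok; σ2 onset /b/, coda /∅/ ok → permitted
ti — σ1 onset /t/, coda /∅/ ok → permitted
wezr — violates constraint (ii): syllable 1 coda /zr/ has 2 consonants (> 1) → not permitted
Permitted: zo, gi.bo, ti → 3.

3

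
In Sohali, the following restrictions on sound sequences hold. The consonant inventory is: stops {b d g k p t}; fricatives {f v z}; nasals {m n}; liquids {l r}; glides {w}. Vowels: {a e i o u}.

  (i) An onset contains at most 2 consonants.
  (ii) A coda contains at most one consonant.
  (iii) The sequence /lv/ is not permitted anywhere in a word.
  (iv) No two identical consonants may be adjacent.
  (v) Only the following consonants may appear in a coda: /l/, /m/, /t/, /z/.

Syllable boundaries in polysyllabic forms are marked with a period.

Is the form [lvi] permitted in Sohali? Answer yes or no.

no

[lvi] — violates constraint (iii): contains banned sequence /lv/ → not permitted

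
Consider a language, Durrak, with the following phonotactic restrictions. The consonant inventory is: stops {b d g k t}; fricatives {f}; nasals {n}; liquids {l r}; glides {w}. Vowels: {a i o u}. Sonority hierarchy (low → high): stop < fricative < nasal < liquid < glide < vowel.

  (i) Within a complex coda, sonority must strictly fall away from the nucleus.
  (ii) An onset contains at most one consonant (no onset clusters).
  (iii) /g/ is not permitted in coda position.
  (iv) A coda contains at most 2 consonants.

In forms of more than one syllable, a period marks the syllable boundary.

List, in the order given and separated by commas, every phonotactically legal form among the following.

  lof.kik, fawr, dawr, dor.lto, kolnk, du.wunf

lof.kik, fawr, dawr, du.wunf

lof.kik — σ1 onset /l/, coda /f/ ok; σ2 onset /k/, coda /k/ ok → phonotactically legal
fawr — σ1 onset /f/, coda /wr/ (5→4 falls) ok → phonotactically legal
dawr — σ1 onset /d/, coda /wr/ (5→4 falls) ok → phonotactically legal
dor.lto — violates constraint (ii): syllable 2 onset /lt/ has 2 consonants (> 1) → phonotactically illegal
kolnk — violates constraint (iv): syllable 1 coda /lnk/ has 3 consonants (> 2) → phonotactically illegal
du.wunf — σ1 onset /d/, coda /∅/ ok; σ2 onset /w/, coda /nf/ (3→2 falls) ok → phonotactically legal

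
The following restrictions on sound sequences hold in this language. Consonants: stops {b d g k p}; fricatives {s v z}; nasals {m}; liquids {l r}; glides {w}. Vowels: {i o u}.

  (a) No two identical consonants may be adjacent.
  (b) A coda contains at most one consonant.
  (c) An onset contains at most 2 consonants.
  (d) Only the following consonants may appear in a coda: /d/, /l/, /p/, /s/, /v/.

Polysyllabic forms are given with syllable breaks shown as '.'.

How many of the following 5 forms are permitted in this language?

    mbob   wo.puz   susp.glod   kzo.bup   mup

2

mbob — violates constraint (d): syllable 1 coda contains /b/, which is not a licensed coda consonant → not permitted
wo.puz — violates constraint (d): syllable 2 coda contains /z/, which is not a licensed coda consonant → not permitted
susp.glod — violates constraint (b): syllable 1 coda /sp/ has 2 consonants (> 1) → not permitted
kzo.bup — σ1 onset /kz/ (2C), coda /∅/ ok; σ2 onset /b/, coda /p/ ok → permitted
mup — σ1 onset /m/, coda /p/ ok → permitted
Permitted: kzo.bup, mup → 2.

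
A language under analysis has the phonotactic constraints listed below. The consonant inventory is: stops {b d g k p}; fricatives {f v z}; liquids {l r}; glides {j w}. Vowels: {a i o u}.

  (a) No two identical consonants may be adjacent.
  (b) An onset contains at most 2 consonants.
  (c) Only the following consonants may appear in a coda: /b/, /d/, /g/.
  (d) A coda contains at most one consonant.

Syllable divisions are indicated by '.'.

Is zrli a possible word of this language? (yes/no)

no

zrli — violates constraint (b): syllable 1 onset /zrl/ has 3 consonants (> 2) → not permitted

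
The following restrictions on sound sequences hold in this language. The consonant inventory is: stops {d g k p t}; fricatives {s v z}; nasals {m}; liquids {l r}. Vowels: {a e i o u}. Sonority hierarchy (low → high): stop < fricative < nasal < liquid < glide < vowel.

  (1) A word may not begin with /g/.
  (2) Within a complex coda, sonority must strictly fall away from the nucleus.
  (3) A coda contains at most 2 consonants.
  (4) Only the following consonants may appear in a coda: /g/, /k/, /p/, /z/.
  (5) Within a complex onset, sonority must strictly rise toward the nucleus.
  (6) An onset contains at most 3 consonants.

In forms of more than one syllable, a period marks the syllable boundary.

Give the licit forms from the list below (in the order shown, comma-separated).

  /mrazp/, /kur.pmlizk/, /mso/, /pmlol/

/mrazp/

/mrazp/ — σ1 onset /mr/ (3→4 rises), coda /zp/ (2→1 falls) ok → licit
/kur.pmlizk/ — violates constraint 4: syllable 1 coda contains /r/, which is not a licensed coda consonant → illicit
/mso/ — violates constraint 5: syllable 1 onset /ms/: /m/ (nasal, 3) → /s/ (fricative, 2) does not rise → illicit
/pmlol/ — violates constraint 4: syllable 1 coda contains /l/, which is not a licensed coda consonant → illicit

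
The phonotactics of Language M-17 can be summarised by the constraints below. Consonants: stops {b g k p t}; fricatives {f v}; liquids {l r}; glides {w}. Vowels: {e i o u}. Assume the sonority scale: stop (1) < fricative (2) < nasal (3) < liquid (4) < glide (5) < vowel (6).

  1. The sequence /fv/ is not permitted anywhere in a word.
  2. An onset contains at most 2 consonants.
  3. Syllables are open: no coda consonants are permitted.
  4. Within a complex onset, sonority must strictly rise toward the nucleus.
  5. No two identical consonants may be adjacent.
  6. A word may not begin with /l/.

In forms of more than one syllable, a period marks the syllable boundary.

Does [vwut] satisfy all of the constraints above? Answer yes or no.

no

[vwut] — violates constraint 3: syllable 1 coda /t/ has 1 consonant (> 0) → not permitted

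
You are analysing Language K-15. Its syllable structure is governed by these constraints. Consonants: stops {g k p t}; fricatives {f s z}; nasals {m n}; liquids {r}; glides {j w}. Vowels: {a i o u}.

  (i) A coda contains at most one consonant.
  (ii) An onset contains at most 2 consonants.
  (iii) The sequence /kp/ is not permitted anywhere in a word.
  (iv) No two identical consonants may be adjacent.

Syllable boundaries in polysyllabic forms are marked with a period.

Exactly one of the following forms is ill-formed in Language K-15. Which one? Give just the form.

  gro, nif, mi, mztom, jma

gro — σ1 onset /gr/ (2C), coda /∅/ ok → well-formed
nif — σ1 onset /n/, coda /f/ ok → well-formed
mi — σ1 onset /m/, coda /∅/ ok → well-formed
mztom — violates constraint (ii): syllable 1 onset /mzt/ has 3 consonants (> 2) → ill-formed
jma — σ1 onset /jm/ (2C), coda /∅/ ok → well-formed

mztom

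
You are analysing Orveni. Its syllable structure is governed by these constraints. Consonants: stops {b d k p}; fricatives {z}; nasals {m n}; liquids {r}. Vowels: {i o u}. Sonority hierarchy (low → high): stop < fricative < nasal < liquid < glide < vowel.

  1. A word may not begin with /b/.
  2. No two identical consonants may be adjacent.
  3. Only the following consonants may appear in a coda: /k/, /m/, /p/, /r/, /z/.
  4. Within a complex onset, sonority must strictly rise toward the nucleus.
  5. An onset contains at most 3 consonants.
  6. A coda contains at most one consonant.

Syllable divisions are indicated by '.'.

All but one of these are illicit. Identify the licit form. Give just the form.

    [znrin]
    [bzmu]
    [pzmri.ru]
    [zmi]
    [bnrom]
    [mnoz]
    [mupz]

[znrin] — violates constraint 3: syllable 1 coda contains /n/, which is not a licensed coda consonant → illicit
[bzmu] — violates constraint 1: word begins with /b/ → illicit
[pzmri.ru] — violates constraint 5: syllable 1 onset /pzmr/ has 4 consonants (> 3) → illicit
[zmi] — σ1 onset /zm/ (2→3 rises), coda /∅/ ok → licit
[bnrom] — violates constraint 1: word begins with /b/ → illicit
[mnoz] — violates constraint 4: syllable 1 onset /mn/: /m/ (nasal, 3) → /n/ (nasal, 3) does not rise → illicit
[mupz] — violates constraint 6: syllable 1 coda /pz/ has 2 consonants (> 1) → illicit

[zmi]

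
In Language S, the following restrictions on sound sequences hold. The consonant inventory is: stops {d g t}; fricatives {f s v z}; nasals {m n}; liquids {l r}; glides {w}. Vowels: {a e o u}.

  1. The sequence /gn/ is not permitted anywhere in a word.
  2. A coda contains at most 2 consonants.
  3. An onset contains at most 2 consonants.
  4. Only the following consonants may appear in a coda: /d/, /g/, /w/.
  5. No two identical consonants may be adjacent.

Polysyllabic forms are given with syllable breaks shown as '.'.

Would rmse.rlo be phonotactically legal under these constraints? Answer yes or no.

no

rmse.rlo — violates constraint 3: syllable 1 onset /rms/ has 3 consonants (> 2) → phonotactically illegal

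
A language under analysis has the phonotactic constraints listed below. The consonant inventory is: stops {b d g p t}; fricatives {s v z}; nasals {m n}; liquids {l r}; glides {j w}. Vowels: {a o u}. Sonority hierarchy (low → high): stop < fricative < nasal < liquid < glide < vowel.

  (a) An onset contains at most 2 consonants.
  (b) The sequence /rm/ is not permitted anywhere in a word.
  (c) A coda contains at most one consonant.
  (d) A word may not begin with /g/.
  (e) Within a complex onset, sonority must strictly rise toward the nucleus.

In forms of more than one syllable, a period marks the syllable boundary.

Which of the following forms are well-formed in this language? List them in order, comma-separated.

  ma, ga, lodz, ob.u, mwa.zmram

ma — σ1 onset /m/, coda /∅/ ok → well-formed
ga — violates constraint (d): word begins with /g/ → ill-formed
lodz — violates constraint (c): syllable 1 coda /dz/ has 2 consonants (> 1) → ill-formed
ob.u — σ1 onset /∅/, coda /b/ ok; σ2 onset /∅/, coda /∅/ ok → well-formed
mwa.zmram — violates constraint (a): syllable 2 onset /zmr/ has 3 consonants (> 2) → ill-formed

ma, ob.u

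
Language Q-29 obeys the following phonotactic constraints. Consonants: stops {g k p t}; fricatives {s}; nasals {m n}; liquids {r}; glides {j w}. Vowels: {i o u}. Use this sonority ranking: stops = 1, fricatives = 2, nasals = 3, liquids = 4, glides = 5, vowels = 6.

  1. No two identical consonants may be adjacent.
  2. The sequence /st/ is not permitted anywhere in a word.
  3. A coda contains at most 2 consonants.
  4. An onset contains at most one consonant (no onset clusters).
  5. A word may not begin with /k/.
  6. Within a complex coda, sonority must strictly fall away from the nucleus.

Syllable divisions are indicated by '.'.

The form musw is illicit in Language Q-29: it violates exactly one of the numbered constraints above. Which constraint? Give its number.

musw: syllable 1 coda /sw/: /s/ (fricative, 2) → /w/ (glide, 5) does not fall.
This is a violation of constraint 6: "Within a complex coda, sonority must strictly fall away from the nucleus."
The remaining constraints (1, 2, 3, 4, 5) are satisfied.

6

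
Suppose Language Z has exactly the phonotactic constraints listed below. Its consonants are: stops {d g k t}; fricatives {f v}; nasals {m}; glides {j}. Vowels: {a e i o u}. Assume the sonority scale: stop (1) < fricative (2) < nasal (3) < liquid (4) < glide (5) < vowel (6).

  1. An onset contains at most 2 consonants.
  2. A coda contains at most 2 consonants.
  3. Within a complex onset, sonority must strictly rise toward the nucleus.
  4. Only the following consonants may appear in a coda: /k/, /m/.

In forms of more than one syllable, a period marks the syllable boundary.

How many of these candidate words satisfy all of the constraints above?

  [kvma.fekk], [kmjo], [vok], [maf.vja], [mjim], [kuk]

[kvma.fekk] — violates constraint 1: syllable 1 onset /kvm/ has 3 consonants (> 2) → ill-formed
[kmjo] — violates constraint 1: syllable 1 onset /kmj/ has 3 consonants (> 2) → ill-formed
[vok] — σ1 onset /v/, coda /k/ ok → well-formed
[maf.vja] — violates constraint 4: syllable 1 coda contains /f/, which is not a licensed coda consonant → ill-formed
[mjim] — σ1 onset /mj/ (3→5 rises), coda /m/ ok → well-formed
[kuk] — σ1 onset /k/, coda /k/ ok → well-formed
Well-formed: [vok], [mjim], [kuk] → 3.

3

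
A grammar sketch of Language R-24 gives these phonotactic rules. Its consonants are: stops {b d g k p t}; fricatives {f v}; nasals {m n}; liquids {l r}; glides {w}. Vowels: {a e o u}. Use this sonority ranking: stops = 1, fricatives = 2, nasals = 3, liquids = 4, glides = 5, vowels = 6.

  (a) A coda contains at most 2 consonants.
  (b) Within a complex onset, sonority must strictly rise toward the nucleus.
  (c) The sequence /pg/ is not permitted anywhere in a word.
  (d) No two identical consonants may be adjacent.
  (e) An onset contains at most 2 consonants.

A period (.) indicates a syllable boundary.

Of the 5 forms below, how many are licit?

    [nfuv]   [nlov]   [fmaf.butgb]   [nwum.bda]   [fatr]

[nfuv] — violates constraint (b): syllable 1 onset /nf/: /n/ (nasal, 3) → /f/ (fricative, 2) does not rise → illicit
[nlov] — σ1 onset /nl/ (3→4 rises), coda /v/ ok → licit
[fmaf.butgb] — violates constraint (a): syllable 2 coda /tgb/ has 3 consonants (> 2) → illicit
[nwum.bda] — violates constraint (b): syllable 2 onset /bd/: /b/ (stop, 1) → /d/ (stop, 1) does not rise → illicit
[fatr] — σ1 onset /f/, coda /tr/ (2C) ok → licit
Licit: [nlov], [fatr] → 2.

2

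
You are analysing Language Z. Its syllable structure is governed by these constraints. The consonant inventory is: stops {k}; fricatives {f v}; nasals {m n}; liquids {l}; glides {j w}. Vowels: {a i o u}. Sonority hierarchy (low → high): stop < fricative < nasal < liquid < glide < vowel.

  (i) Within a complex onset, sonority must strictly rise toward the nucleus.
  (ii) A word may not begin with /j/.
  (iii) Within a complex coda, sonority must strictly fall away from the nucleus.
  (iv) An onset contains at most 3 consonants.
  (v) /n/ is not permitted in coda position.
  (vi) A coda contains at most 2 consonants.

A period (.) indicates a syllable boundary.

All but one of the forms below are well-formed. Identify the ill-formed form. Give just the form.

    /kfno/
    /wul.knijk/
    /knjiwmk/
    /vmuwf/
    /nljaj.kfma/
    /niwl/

/knjiwmk/

/kfno/ — σ1 onset /kfn/ (1→2→3 rises), coda /∅/ ok → well-formed
/wul.knijk/ — σ1 onset /w/, coda /l/ ok; σ2 onset /kn/ (1→3 rises), coda /jk/ (5→1 falls) ok → well-formed
/knjiwmk/ — violates constraint (vi): syllable 1 coda /wmk/ has 3 consonants (> 2) → ill-formed
/vmuwf/ — σ1 onset /vm/ (2→3 rises), coda /wf/ (5→2 falls) ok → well-formed
/nljaj.kfma/ — σ1 onset /nlj/ (3→4→5 rises), coda /j/ ok; σ2 onset /kfm/ (1→2→3 rises), coda /∅/ ok → well-formed
/niwl/ — σ1 onset /n/, coda /wl/ (5→4 falls) ok → well-formed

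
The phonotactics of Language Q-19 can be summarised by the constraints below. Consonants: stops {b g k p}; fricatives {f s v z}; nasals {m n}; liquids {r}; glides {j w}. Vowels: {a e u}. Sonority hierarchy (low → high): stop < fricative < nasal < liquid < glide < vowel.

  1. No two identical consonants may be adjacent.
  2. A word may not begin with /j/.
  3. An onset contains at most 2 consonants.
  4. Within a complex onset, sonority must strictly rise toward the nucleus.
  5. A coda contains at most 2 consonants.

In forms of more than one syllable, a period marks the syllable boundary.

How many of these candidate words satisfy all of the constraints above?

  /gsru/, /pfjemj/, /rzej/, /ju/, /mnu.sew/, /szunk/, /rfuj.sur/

0

/gsru/ — violates constraint 3: syllable 1 onset /gsr/ has 3 consonants (> 2) → illicit
/pfjemj/ — violates constraint 3: syllable 1 onset /pfj/ has 3 consonants (> 2) → illicit
/rzej/ — violates constraint 4: syllable 1 onset /rz/: /r/ (liquid, 4) → /z/ (fricative, 2) does not rise → illicit
/ju/ — violates constraint 2: word begins with /j/ → illicit
/mnu.sew/ — violates constraint 4: syllable 1 onset /mn/: /m/ (nasal, 3) → /n/ (nasal, 3) does not rise → illicit
/szunk/ — violates constraint 4: syllable 1 onset /sz/: /s/ (fricative, 2) → /z/ (fricative, 2) does not rise → illicit
/rfuj.sur/ — violates constraint 4: syllable 1 onset /rf/: /r/ (liquid, 4) → /f/ (fricative, 2) does not rise → illicit
No form is licit → 0.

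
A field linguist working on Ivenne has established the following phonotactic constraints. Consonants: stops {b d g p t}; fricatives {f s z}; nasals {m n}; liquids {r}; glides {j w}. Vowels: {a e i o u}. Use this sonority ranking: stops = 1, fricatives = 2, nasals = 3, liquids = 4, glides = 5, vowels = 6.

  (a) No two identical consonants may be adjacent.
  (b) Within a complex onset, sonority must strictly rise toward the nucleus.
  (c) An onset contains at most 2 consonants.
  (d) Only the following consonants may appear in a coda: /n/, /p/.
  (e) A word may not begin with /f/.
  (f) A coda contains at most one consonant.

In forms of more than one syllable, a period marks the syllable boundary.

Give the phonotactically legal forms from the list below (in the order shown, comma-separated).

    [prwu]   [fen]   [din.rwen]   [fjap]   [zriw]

[din.rwen]

[prwu] — violates constraint (c): syllable 1 onset /prw/ has 3 consonants (> 2) → phonotactically illegal
[fen] — violates constraint (e): word begins with /f/ → phonotactically illegal
[din.rwen] — σ1 onset /d/, coda /n/ ok; σ2 onset /rw/ (4→5 rises), coda /n/ ok → phonotactically legal
[fjap] — violates constraint (e): word begins with /f/ → phonotactically illegal
[zriw] — violates constraint (d): syllable 1 coda contains /w/, which is not a licensed coda consonant → phonotactically illegal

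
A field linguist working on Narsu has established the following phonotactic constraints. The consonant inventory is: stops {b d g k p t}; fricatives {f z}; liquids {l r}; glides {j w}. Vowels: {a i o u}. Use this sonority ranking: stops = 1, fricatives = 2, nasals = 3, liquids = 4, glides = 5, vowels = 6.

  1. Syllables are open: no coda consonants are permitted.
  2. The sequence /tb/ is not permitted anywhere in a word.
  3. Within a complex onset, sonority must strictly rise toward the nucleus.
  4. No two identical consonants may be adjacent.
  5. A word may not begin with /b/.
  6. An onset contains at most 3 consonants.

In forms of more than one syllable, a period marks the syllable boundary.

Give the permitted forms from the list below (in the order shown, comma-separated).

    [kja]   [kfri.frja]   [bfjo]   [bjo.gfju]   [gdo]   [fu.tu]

[kja] — σ1 onset /kj/ (1→5 rises), coda /∅/ ok → permitted
[kfri.frja] — σ1 onset /kfr/ (1→2→4 rises), coda /∅/ ok; σ2 onset /frj/ (2→4→5 rises), coda /∅/ ok → permitted
[bfjo] — violates constraint 5: word begins with /b/ → not permitted
[bjo.gfju] — violates constraint 5: word begins with /b/ → not permitted
[gdo] — violates constraint 3: syllable 1 onset /gd/: /g/ (stop, 1) → /d/ (stop, 1) does not rise → not permitted
[fu.tu] — σ1 onset /f/, coda /∅/ ok; σ2 onset /t/, coda /∅/ ok → permitted

[kja], [kfri.frja], [fu.tu]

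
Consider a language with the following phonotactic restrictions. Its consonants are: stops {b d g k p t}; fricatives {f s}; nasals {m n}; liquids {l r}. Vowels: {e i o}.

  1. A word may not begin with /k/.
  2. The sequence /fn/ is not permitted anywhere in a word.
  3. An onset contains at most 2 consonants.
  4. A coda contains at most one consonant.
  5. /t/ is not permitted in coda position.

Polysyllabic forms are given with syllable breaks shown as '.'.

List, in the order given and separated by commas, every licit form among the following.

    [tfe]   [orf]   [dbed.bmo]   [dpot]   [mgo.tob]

[tfe], [dbed.bmo], [mgo.tob]

[tfe] — σ1 onset /tf/ (2C), coda /∅/ ok → licit
[orf] — violates constraint 4: syllable 1 coda /rf/ has 2 consonants (> 1) → illicit
[dbed.bmo] — σ1 onset /db/ (2C), coda /d/ ok; σ2 onset /bm/ (2C), coda /∅/ ok → licit
[dpot] — violates constraint 5: syllable 1 coda contains /t/ → illicit
[mgo.tob] — σ1 onset /mg/ (2C), coda /∅/ ok; σ2 onset /t/, coda /b/ ok → licit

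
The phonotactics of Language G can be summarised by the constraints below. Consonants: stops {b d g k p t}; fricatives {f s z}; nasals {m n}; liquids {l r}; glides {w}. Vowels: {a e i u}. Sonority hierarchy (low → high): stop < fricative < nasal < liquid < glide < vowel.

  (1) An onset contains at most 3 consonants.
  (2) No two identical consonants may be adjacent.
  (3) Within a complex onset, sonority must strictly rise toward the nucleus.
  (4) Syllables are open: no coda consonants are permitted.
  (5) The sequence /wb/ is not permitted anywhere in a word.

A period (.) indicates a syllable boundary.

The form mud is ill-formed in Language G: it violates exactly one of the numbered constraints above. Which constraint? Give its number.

mud: syllable 1 coda /d/ has 1 consonant (> 0).
This is a violation of constraint 4: "Syllables are open: no coda consonants are permitted."
The remaining constraints (1, 2, 3, 5) are satisfied.

4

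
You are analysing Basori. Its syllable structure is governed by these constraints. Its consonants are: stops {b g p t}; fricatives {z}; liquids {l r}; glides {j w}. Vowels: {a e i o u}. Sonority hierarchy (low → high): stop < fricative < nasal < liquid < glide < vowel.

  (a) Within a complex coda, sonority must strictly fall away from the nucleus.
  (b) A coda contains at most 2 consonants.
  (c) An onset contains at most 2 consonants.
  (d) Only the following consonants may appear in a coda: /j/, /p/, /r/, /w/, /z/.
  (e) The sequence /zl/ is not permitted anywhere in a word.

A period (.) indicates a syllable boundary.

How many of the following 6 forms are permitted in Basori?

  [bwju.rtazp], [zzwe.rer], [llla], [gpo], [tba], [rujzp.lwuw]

[bwju.rtazp] — violates constraint (c): syllable 1 onset /bwj/ has 3 consonants (> 2) → not permitted
[zzwe.rer] — violates constraint (c): syllable 1 onset /zzw/ has 3 consonants (> 2) → not permitted
[llla] — violates constraint (c): syllable 1 onset /lll/ has 3 consonants (> 2) → not permitted
[gpo] — σ1 onset /gp/ (2C), coda /∅/ ok → permitted
[tba] — σ1 onset /tb/ (2C), coda /∅/ ok → permitted
[rujzp.lwuw] — violates constraint (b): syllable 1 coda /jzp/ has 3 consonants (> 2) → not permitted
Permitted: [gpo], [tba] → 2.

2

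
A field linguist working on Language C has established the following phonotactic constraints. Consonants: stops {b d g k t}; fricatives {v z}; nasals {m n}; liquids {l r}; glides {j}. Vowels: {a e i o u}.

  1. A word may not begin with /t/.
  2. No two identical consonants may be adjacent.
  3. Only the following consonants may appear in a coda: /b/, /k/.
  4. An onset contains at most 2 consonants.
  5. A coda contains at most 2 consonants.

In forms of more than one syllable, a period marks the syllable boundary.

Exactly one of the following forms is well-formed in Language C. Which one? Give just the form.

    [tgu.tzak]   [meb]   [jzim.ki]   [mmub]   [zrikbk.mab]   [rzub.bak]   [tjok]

[meb]

[tgu.tzak] — violates constraint 1: word begins with /t/ → ill-formed
[meb] — σ1 onset /m/, coda /b/ ok → well-formed
[jzim.ki] — violates constraint 3: syllable 1 coda contains /m/, which is not a licensed coda consonant → ill-formed
[mmub] — violates constraint 2: adjacent identical consonants /mm/ → ill-formed
[zrikbk.mab] — violates constraint 5: syllable 1 coda /kbk/ has 3 consonants (> 2) → ill-formed
[rzub.bak] — violates constraint 2: adjacent identical consonants /bb/ → ill-formed
[tjok] — violates constraint 1: word begins with /t/ → ill-formed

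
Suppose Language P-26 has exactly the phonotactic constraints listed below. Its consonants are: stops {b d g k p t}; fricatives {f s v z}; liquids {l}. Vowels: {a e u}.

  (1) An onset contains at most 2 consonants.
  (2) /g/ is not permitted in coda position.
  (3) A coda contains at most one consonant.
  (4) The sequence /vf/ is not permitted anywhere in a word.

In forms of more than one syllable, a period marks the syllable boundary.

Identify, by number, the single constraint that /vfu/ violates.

/vfu/: contains banned sequence /vf/.
This is a violation of constraint 4: "The sequence /vf/ is not permitted anywhere in a word."
The remaining constraints (1, 2, 3) are satisfied.

4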